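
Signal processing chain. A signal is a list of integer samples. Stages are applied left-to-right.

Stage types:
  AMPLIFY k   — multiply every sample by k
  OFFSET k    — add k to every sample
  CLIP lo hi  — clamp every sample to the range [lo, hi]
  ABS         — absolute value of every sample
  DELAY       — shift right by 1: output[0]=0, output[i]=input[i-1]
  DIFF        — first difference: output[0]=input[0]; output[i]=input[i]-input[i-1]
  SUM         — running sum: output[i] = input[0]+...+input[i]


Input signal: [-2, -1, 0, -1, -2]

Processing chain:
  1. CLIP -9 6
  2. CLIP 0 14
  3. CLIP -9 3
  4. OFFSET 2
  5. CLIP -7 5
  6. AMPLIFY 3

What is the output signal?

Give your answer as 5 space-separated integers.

Answer: 6 6 6 6 6

Derivation:
Input: [-2, -1, 0, -1, -2]
Stage 1 (CLIP -9 6): clip(-2,-9,6)=-2, clip(-1,-9,6)=-1, clip(0,-9,6)=0, clip(-1,-9,6)=-1, clip(-2,-9,6)=-2 -> [-2, -1, 0, -1, -2]
Stage 2 (CLIP 0 14): clip(-2,0,14)=0, clip(-1,0,14)=0, clip(0,0,14)=0, clip(-1,0,14)=0, clip(-2,0,14)=0 -> [0, 0, 0, 0, 0]
Stage 3 (CLIP -9 3): clip(0,-9,3)=0, clip(0,-9,3)=0, clip(0,-9,3)=0, clip(0,-9,3)=0, clip(0,-9,3)=0 -> [0, 0, 0, 0, 0]
Stage 4 (OFFSET 2): 0+2=2, 0+2=2, 0+2=2, 0+2=2, 0+2=2 -> [2, 2, 2, 2, 2]
Stage 5 (CLIP -7 5): clip(2,-7,5)=2, clip(2,-7,5)=2, clip(2,-7,5)=2, clip(2,-7,5)=2, clip(2,-7,5)=2 -> [2, 2, 2, 2, 2]
Stage 6 (AMPLIFY 3): 2*3=6, 2*3=6, 2*3=6, 2*3=6, 2*3=6 -> [6, 6, 6, 6, 6]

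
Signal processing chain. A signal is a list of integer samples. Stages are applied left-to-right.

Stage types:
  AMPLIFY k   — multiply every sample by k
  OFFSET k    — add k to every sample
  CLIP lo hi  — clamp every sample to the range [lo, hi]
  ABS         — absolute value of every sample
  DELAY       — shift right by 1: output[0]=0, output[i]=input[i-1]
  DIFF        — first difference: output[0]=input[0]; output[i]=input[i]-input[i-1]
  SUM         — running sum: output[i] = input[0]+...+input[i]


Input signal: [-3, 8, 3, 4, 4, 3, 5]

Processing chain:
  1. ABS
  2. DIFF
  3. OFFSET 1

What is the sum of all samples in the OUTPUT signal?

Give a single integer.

Answer: 12

Derivation:
Input: [-3, 8, 3, 4, 4, 3, 5]
Stage 1 (ABS): |-3|=3, |8|=8, |3|=3, |4|=4, |4|=4, |3|=3, |5|=5 -> [3, 8, 3, 4, 4, 3, 5]
Stage 2 (DIFF): s[0]=3, 8-3=5, 3-8=-5, 4-3=1, 4-4=0, 3-4=-1, 5-3=2 -> [3, 5, -5, 1, 0, -1, 2]
Stage 3 (OFFSET 1): 3+1=4, 5+1=6, -5+1=-4, 1+1=2, 0+1=1, -1+1=0, 2+1=3 -> [4, 6, -4, 2, 1, 0, 3]
Output sum: 12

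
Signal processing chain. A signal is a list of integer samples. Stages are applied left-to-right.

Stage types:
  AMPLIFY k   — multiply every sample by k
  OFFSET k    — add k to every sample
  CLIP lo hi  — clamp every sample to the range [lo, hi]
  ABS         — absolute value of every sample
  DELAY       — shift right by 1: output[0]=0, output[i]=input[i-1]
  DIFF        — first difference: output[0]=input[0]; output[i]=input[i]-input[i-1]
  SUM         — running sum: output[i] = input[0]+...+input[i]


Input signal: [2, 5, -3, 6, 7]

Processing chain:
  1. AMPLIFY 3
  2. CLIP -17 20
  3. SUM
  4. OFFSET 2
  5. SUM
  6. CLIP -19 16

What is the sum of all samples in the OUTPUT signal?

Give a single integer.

Answer: 72

Derivation:
Input: [2, 5, -3, 6, 7]
Stage 1 (AMPLIFY 3): 2*3=6, 5*3=15, -3*3=-9, 6*3=18, 7*3=21 -> [6, 15, -9, 18, 21]
Stage 2 (CLIP -17 20): clip(6,-17,20)=6, clip(15,-17,20)=15, clip(-9,-17,20)=-9, clip(18,-17,20)=18, clip(21,-17,20)=20 -> [6, 15, -9, 18, 20]
Stage 3 (SUM): sum[0..0]=6, sum[0..1]=21, sum[0..2]=12, sum[0..3]=30, sum[0..4]=50 -> [6, 21, 12, 30, 50]
Stage 4 (OFFSET 2): 6+2=8, 21+2=23, 12+2=14, 30+2=32, 50+2=52 -> [8, 23, 14, 32, 52]
Stage 5 (SUM): sum[0..0]=8, sum[0..1]=31, sum[0..2]=45, sum[0..3]=77, sum[0..4]=129 -> [8, 31, 45, 77, 129]
Stage 6 (CLIP -19 16): clip(8,-19,16)=8, clip(31,-19,16)=16, clip(45,-19,16)=16, clip(77,-19,16)=16, clip(129,-19,16)=16 -> [8, 16, 16, 16, 16]
Output sum: 72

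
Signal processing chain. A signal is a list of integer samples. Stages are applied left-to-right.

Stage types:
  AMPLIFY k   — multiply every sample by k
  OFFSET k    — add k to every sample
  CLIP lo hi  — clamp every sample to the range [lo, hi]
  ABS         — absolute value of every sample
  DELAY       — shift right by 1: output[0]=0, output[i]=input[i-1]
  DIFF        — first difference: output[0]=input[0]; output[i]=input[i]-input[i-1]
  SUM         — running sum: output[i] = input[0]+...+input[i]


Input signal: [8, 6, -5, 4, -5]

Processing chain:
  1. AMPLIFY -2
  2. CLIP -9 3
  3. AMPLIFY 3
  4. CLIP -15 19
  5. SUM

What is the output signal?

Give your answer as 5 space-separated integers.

Answer: -15 -30 -21 -36 -27

Derivation:
Input: [8, 6, -5, 4, -5]
Stage 1 (AMPLIFY -2): 8*-2=-16, 6*-2=-12, -5*-2=10, 4*-2=-8, -5*-2=10 -> [-16, -12, 10, -8, 10]
Stage 2 (CLIP -9 3): clip(-16,-9,3)=-9, clip(-12,-9,3)=-9, clip(10,-9,3)=3, clip(-8,-9,3)=-8, clip(10,-9,3)=3 -> [-9, -9, 3, -8, 3]
Stage 3 (AMPLIFY 3): -9*3=-27, -9*3=-27, 3*3=9, -8*3=-24, 3*3=9 -> [-27, -27, 9, -24, 9]
Stage 4 (CLIP -15 19): clip(-27,-15,19)=-15, clip(-27,-15,19)=-15, clip(9,-15,19)=9, clip(-24,-15,19)=-15, clip(9,-15,19)=9 -> [-15, -15, 9, -15, 9]
Stage 5 (SUM): sum[0..0]=-15, sum[0..1]=-30, sum[0..2]=-21, sum[0..3]=-36, sum[0..4]=-27 -> [-15, -30, -21, -36, -27]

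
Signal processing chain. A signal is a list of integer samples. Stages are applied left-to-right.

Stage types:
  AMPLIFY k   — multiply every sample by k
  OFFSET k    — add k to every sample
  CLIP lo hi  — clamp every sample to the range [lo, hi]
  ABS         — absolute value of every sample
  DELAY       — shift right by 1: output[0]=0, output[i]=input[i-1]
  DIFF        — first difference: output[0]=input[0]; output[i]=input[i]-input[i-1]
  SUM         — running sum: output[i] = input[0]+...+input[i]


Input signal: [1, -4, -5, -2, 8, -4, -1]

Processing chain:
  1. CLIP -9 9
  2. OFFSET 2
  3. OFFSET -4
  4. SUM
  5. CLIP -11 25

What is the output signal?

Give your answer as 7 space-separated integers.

Answer: -1 -7 -11 -11 -11 -11 -11

Derivation:
Input: [1, -4, -5, -2, 8, -4, -1]
Stage 1 (CLIP -9 9): clip(1,-9,9)=1, clip(-4,-9,9)=-4, clip(-5,-9,9)=-5, clip(-2,-9,9)=-2, clip(8,-9,9)=8, clip(-4,-9,9)=-4, clip(-1,-9,9)=-1 -> [1, -4, -5, -2, 8, -4, -1]
Stage 2 (OFFSET 2): 1+2=3, -4+2=-2, -5+2=-3, -2+2=0, 8+2=10, -4+2=-2, -1+2=1 -> [3, -2, -3, 0, 10, -2, 1]
Stage 3 (OFFSET -4): 3+-4=-1, -2+-4=-6, -3+-4=-7, 0+-4=-4, 10+-4=6, -2+-4=-6, 1+-4=-3 -> [-1, -6, -7, -4, 6, -6, -3]
Stage 4 (SUM): sum[0..0]=-1, sum[0..1]=-7, sum[0..2]=-14, sum[0..3]=-18, sum[0..4]=-12, sum[0..5]=-18, sum[0..6]=-21 -> [-1, -7, -14, -18, -12, -18, -21]
Stage 5 (CLIP -11 25): clip(-1,-11,25)=-1, clip(-7,-11,25)=-7, clip(-14,-11,25)=-11, clip(-18,-11,25)=-11, clip(-12,-11,25)=-11, clip(-18,-11,25)=-11, clip(-21,-11,25)=-11 -> [-1, -7, -11, -11, -11, -11, -11]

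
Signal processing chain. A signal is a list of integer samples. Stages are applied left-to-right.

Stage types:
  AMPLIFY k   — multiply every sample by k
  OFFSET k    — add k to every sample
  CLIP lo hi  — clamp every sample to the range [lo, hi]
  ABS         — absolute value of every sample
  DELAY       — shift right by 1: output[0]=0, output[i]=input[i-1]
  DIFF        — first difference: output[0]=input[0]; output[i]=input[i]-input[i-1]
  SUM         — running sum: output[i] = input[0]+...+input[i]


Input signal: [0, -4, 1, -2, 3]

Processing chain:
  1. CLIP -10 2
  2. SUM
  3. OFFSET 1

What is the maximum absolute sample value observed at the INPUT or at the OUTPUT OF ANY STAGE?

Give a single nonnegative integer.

Answer: 5

Derivation:
Input: [0, -4, 1, -2, 3] (max |s|=4)
Stage 1 (CLIP -10 2): clip(0,-10,2)=0, clip(-4,-10,2)=-4, clip(1,-10,2)=1, clip(-2,-10,2)=-2, clip(3,-10,2)=2 -> [0, -4, 1, -2, 2] (max |s|=4)
Stage 2 (SUM): sum[0..0]=0, sum[0..1]=-4, sum[0..2]=-3, sum[0..3]=-5, sum[0..4]=-3 -> [0, -4, -3, -5, -3] (max |s|=5)
Stage 3 (OFFSET 1): 0+1=1, -4+1=-3, -3+1=-2, -5+1=-4, -3+1=-2 -> [1, -3, -2, -4, -2] (max |s|=4)
Overall max amplitude: 5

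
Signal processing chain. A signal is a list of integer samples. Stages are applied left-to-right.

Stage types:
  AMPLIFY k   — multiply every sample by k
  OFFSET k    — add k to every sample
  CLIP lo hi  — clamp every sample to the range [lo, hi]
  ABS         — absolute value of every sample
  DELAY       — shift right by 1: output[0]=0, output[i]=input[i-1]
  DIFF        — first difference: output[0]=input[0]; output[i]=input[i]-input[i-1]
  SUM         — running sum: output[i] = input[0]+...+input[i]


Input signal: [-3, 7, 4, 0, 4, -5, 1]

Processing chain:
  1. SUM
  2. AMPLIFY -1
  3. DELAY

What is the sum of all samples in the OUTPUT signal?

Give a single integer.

Answer: -36

Derivation:
Input: [-3, 7, 4, 0, 4, -5, 1]
Stage 1 (SUM): sum[0..0]=-3, sum[0..1]=4, sum[0..2]=8, sum[0..3]=8, sum[0..4]=12, sum[0..5]=7, sum[0..6]=8 -> [-3, 4, 8, 8, 12, 7, 8]
Stage 2 (AMPLIFY -1): -3*-1=3, 4*-1=-4, 8*-1=-8, 8*-1=-8, 12*-1=-12, 7*-1=-7, 8*-1=-8 -> [3, -4, -8, -8, -12, -7, -8]
Stage 3 (DELAY): [0, 3, -4, -8, -8, -12, -7] = [0, 3, -4, -8, -8, -12, -7] -> [0, 3, -4, -8, -8, -12, -7]
Output sum: -36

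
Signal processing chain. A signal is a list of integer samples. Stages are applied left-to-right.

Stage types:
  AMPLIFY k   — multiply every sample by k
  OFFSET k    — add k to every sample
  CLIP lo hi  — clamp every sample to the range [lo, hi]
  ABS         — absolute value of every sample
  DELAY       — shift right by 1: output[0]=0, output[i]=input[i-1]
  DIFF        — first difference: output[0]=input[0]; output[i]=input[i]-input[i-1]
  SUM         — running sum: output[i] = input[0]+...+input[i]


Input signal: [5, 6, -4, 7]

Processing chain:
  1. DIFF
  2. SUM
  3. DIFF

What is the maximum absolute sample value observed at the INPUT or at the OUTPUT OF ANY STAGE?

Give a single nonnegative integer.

Input: [5, 6, -4, 7] (max |s|=7)
Stage 1 (DIFF): s[0]=5, 6-5=1, -4-6=-10, 7--4=11 -> [5, 1, -10, 11] (max |s|=11)
Stage 2 (SUM): sum[0..0]=5, sum[0..1]=6, sum[0..2]=-4, sum[0..3]=7 -> [5, 6, -4, 7] (max |s|=7)
Stage 3 (DIFF): s[0]=5, 6-5=1, -4-6=-10, 7--4=11 -> [5, 1, -10, 11] (max |s|=11)
Overall max amplitude: 11

Answer: 11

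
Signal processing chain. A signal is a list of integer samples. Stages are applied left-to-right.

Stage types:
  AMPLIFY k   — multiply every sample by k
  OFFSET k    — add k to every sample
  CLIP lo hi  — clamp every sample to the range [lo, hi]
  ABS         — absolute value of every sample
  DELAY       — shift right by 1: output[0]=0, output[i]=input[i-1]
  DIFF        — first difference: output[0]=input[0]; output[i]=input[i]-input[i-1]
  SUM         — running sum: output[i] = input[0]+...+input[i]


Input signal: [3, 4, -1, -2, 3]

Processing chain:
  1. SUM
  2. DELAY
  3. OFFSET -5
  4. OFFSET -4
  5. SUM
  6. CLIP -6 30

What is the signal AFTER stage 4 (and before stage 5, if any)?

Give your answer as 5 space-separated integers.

Input: [3, 4, -1, -2, 3]
Stage 1 (SUM): sum[0..0]=3, sum[0..1]=7, sum[0..2]=6, sum[0..3]=4, sum[0..4]=7 -> [3, 7, 6, 4, 7]
Stage 2 (DELAY): [0, 3, 7, 6, 4] = [0, 3, 7, 6, 4] -> [0, 3, 7, 6, 4]
Stage 3 (OFFSET -5): 0+-5=-5, 3+-5=-2, 7+-5=2, 6+-5=1, 4+-5=-1 -> [-5, -2, 2, 1, -1]
Stage 4 (OFFSET -4): -5+-4=-9, -2+-4=-6, 2+-4=-2, 1+-4=-3, -1+-4=-5 -> [-9, -6, -2, -3, -5]

Answer: -9 -6 -2 -3 -5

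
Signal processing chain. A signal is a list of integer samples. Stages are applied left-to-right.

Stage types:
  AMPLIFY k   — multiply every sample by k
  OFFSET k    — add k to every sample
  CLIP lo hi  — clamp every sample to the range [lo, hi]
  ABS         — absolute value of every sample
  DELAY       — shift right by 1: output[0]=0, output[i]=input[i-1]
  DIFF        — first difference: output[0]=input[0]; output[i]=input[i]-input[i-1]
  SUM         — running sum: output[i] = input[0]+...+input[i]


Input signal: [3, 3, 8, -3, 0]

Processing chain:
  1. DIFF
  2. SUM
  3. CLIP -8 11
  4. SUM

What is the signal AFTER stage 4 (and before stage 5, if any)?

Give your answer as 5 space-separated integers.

Input: [3, 3, 8, -3, 0]
Stage 1 (DIFF): s[0]=3, 3-3=0, 8-3=5, -3-8=-11, 0--3=3 -> [3, 0, 5, -11, 3]
Stage 2 (SUM): sum[0..0]=3, sum[0..1]=3, sum[0..2]=8, sum[0..3]=-3, sum[0..4]=0 -> [3, 3, 8, -3, 0]
Stage 3 (CLIP -8 11): clip(3,-8,11)=3, clip(3,-8,11)=3, clip(8,-8,11)=8, clip(-3,-8,11)=-3, clip(0,-8,11)=0 -> [3, 3, 8, -3, 0]
Stage 4 (SUM): sum[0..0]=3, sum[0..1]=6, sum[0..2]=14, sum[0..3]=11, sum[0..4]=11 -> [3, 6, 14, 11, 11]

Answer: 3 6 14 11 11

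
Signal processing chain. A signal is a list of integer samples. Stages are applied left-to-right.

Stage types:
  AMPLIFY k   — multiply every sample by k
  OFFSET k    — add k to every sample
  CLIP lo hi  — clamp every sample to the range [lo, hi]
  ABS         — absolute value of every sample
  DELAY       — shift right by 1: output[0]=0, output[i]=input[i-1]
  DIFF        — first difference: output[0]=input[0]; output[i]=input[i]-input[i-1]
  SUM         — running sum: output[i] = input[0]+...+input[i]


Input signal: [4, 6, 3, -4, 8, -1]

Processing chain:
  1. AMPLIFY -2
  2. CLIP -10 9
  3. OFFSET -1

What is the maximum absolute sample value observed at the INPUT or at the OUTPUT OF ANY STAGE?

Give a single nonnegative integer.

Input: [4, 6, 3, -4, 8, -1] (max |s|=8)
Stage 1 (AMPLIFY -2): 4*-2=-8, 6*-2=-12, 3*-2=-6, -4*-2=8, 8*-2=-16, -1*-2=2 -> [-8, -12, -6, 8, -16, 2] (max |s|=16)
Stage 2 (CLIP -10 9): clip(-8,-10,9)=-8, clip(-12,-10,9)=-10, clip(-6,-10,9)=-6, clip(8,-10,9)=8, clip(-16,-10,9)=-10, clip(2,-10,9)=2 -> [-8, -10, -6, 8, -10, 2] (max |s|=10)
Stage 3 (OFFSET -1): -8+-1=-9, -10+-1=-11, -6+-1=-7, 8+-1=7, -10+-1=-11, 2+-1=1 -> [-9, -11, -7, 7, -11, 1] (max |s|=11)
Overall max amplitude: 16

Answer: 16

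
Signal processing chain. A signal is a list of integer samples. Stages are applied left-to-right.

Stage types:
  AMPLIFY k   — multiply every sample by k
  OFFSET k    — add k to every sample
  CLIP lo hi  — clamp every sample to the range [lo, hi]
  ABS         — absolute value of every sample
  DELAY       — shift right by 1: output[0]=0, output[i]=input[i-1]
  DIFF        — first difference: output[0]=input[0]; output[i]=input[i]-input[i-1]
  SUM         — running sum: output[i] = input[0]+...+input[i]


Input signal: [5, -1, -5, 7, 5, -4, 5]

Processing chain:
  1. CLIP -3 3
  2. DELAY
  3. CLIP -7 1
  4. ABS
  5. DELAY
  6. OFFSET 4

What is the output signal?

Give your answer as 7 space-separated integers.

Input: [5, -1, -5, 7, 5, -4, 5]
Stage 1 (CLIP -3 3): clip(5,-3,3)=3, clip(-1,-3,3)=-1, clip(-5,-3,3)=-3, clip(7,-3,3)=3, clip(5,-3,3)=3, clip(-4,-3,3)=-3, clip(5,-3,3)=3 -> [3, -1, -3, 3, 3, -3, 3]
Stage 2 (DELAY): [0, 3, -1, -3, 3, 3, -3] = [0, 3, -1, -3, 3, 3, -3] -> [0, 3, -1, -3, 3, 3, -3]
Stage 3 (CLIP -7 1): clip(0,-7,1)=0, clip(3,-7,1)=1, clip(-1,-7,1)=-1, clip(-3,-7,1)=-3, clip(3,-7,1)=1, clip(3,-7,1)=1, clip(-3,-7,1)=-3 -> [0, 1, -1, -3, 1, 1, -3]
Stage 4 (ABS): |0|=0, |1|=1, |-1|=1, |-3|=3, |1|=1, |1|=1, |-3|=3 -> [0, 1, 1, 3, 1, 1, 3]
Stage 5 (DELAY): [0, 0, 1, 1, 3, 1, 1] = [0, 0, 1, 1, 3, 1, 1] -> [0, 0, 1, 1, 3, 1, 1]
Stage 6 (OFFSET 4): 0+4=4, 0+4=4, 1+4=5, 1+4=5, 3+4=7, 1+4=5, 1+4=5 -> [4, 4, 5, 5, 7, 5, 5]

Answer: 4 4 5 5 7 5 5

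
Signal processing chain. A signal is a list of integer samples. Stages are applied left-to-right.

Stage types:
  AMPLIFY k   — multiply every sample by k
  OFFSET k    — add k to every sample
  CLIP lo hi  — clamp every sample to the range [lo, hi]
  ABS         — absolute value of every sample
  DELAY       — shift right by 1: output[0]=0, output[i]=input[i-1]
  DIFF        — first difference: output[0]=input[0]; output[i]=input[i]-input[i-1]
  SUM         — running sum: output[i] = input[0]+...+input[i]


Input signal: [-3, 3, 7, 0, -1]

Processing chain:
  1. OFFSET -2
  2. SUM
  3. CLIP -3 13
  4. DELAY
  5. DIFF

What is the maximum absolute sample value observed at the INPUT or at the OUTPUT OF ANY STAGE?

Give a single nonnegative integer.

Input: [-3, 3, 7, 0, -1] (max |s|=7)
Stage 1 (OFFSET -2): -3+-2=-5, 3+-2=1, 7+-2=5, 0+-2=-2, -1+-2=-3 -> [-5, 1, 5, -2, -3] (max |s|=5)
Stage 2 (SUM): sum[0..0]=-5, sum[0..1]=-4, sum[0..2]=1, sum[0..3]=-1, sum[0..4]=-4 -> [-5, -4, 1, -1, -4] (max |s|=5)
Stage 3 (CLIP -3 13): clip(-5,-3,13)=-3, clip(-4,-3,13)=-3, clip(1,-3,13)=1, clip(-1,-3,13)=-1, clip(-4,-3,13)=-3 -> [-3, -3, 1, -1, -3] (max |s|=3)
Stage 4 (DELAY): [0, -3, -3, 1, -1] = [0, -3, -3, 1, -1] -> [0, -3, -3, 1, -1] (max |s|=3)
Stage 5 (DIFF): s[0]=0, -3-0=-3, -3--3=0, 1--3=4, -1-1=-2 -> [0, -3, 0, 4, -2] (max |s|=4)
Overall max amplitude: 7

Answer: 7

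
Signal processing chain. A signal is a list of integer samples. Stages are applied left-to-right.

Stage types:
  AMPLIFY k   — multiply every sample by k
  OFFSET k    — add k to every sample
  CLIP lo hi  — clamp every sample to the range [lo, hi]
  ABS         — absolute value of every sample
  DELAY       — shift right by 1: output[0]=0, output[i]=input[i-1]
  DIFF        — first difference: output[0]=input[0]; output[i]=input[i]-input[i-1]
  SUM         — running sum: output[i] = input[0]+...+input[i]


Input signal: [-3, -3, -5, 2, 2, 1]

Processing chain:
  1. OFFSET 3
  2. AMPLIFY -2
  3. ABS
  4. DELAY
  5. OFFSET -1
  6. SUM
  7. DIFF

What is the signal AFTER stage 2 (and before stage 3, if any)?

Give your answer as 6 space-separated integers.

Answer: 0 0 4 -10 -10 -8

Derivation:
Input: [-3, -3, -5, 2, 2, 1]
Stage 1 (OFFSET 3): -3+3=0, -3+3=0, -5+3=-2, 2+3=5, 2+3=5, 1+3=4 -> [0, 0, -2, 5, 5, 4]
Stage 2 (AMPLIFY -2): 0*-2=0, 0*-2=0, -2*-2=4, 5*-2=-10, 5*-2=-10, 4*-2=-8 -> [0, 0, 4, -10, -10, -8]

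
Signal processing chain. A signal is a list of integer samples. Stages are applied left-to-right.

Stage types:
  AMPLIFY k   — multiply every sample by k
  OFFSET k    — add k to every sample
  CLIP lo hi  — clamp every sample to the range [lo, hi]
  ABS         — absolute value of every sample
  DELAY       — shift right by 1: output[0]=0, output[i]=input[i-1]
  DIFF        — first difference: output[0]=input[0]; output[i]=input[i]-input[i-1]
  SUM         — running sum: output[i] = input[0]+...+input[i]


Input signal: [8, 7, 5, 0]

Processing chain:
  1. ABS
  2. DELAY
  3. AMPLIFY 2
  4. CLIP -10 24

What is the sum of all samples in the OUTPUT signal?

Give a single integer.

Answer: 40

Derivation:
Input: [8, 7, 5, 0]
Stage 1 (ABS): |8|=8, |7|=7, |5|=5, |0|=0 -> [8, 7, 5, 0]
Stage 2 (DELAY): [0, 8, 7, 5] = [0, 8, 7, 5] -> [0, 8, 7, 5]
Stage 3 (AMPLIFY 2): 0*2=0, 8*2=16, 7*2=14, 5*2=10 -> [0, 16, 14, 10]
Stage 4 (CLIP -10 24): clip(0,-10,24)=0, clip(16,-10,24)=16, clip(14,-10,24)=14, clip(10,-10,24)=10 -> [0, 16, 14, 10]
Output sum: 40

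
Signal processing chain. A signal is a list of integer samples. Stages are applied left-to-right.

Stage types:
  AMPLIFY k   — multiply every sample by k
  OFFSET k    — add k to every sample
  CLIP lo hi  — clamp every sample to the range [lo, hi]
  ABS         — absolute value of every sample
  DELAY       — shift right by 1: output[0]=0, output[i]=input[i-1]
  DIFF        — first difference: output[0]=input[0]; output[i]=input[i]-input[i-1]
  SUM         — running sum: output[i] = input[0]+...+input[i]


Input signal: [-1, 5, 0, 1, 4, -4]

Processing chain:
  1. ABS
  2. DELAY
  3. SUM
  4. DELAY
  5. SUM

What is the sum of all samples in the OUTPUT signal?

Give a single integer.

Answer: 41

Derivation:
Input: [-1, 5, 0, 1, 4, -4]
Stage 1 (ABS): |-1|=1, |5|=5, |0|=0, |1|=1, |4|=4, |-4|=4 -> [1, 5, 0, 1, 4, 4]
Stage 2 (DELAY): [0, 1, 5, 0, 1, 4] = [0, 1, 5, 0, 1, 4] -> [0, 1, 5, 0, 1, 4]
Stage 3 (SUM): sum[0..0]=0, sum[0..1]=1, sum[0..2]=6, sum[0..3]=6, sum[0..4]=7, sum[0..5]=11 -> [0, 1, 6, 6, 7, 11]
Stage 4 (DELAY): [0, 0, 1, 6, 6, 7] = [0, 0, 1, 6, 6, 7] -> [0, 0, 1, 6, 6, 7]
Stage 5 (SUM): sum[0..0]=0, sum[0..1]=0, sum[0..2]=1, sum[0..3]=7, sum[0..4]=13, sum[0..5]=20 -> [0, 0, 1, 7, 13, 20]
Output sum: 41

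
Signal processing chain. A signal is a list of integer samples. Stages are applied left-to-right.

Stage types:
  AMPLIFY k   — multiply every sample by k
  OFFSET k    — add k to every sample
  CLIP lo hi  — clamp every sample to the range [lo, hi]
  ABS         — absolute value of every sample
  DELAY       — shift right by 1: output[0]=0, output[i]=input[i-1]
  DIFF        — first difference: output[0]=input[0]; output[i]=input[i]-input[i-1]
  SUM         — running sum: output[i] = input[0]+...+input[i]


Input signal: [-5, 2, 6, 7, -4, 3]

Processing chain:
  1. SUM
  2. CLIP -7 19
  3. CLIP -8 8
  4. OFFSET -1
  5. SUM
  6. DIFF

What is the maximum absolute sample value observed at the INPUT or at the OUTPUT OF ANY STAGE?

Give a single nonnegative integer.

Answer: 11

Derivation:
Input: [-5, 2, 6, 7, -4, 3] (max |s|=7)
Stage 1 (SUM): sum[0..0]=-5, sum[0..1]=-3, sum[0..2]=3, sum[0..3]=10, sum[0..4]=6, sum[0..5]=9 -> [-5, -3, 3, 10, 6, 9] (max |s|=10)
Stage 2 (CLIP -7 19): clip(-5,-7,19)=-5, clip(-3,-7,19)=-3, clip(3,-7,19)=3, clip(10,-7,19)=10, clip(6,-7,19)=6, clip(9,-7,19)=9 -> [-5, -3, 3, 10, 6, 9] (max |s|=10)
Stage 3 (CLIP -8 8): clip(-5,-8,8)=-5, clip(-3,-8,8)=-3, clip(3,-8,8)=3, clip(10,-8,8)=8, clip(6,-8,8)=6, clip(9,-8,8)=8 -> [-5, -3, 3, 8, 6, 8] (max |s|=8)
Stage 4 (OFFSET -1): -5+-1=-6, -3+-1=-4, 3+-1=2, 8+-1=7, 6+-1=5, 8+-1=7 -> [-6, -4, 2, 7, 5, 7] (max |s|=7)
Stage 5 (SUM): sum[0..0]=-6, sum[0..1]=-10, sum[0..2]=-8, sum[0..3]=-1, sum[0..4]=4, sum[0..5]=11 -> [-6, -10, -8, -1, 4, 11] (max |s|=11)
Stage 6 (DIFF): s[0]=-6, -10--6=-4, -8--10=2, -1--8=7, 4--1=5, 11-4=7 -> [-6, -4, 2, 7, 5, 7] (max |s|=7)
Overall max amplitude: 11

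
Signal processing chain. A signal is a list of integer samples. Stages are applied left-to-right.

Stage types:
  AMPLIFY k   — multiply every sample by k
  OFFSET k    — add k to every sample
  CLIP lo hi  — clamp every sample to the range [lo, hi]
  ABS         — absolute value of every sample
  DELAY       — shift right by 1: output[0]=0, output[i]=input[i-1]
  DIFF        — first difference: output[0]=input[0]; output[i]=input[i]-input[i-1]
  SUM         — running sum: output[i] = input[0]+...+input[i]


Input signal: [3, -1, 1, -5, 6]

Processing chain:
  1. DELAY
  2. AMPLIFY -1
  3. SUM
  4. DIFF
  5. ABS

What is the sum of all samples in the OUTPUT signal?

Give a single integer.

Answer: 10

Derivation:
Input: [3, -1, 1, -5, 6]
Stage 1 (DELAY): [0, 3, -1, 1, -5] = [0, 3, -1, 1, -5] -> [0, 3, -1, 1, -5]
Stage 2 (AMPLIFY -1): 0*-1=0, 3*-1=-3, -1*-1=1, 1*-1=-1, -5*-1=5 -> [0, -3, 1, -1, 5]
Stage 3 (SUM): sum[0..0]=0, sum[0..1]=-3, sum[0..2]=-2, sum[0..3]=-3, sum[0..4]=2 -> [0, -3, -2, -3, 2]
Stage 4 (DIFF): s[0]=0, -3-0=-3, -2--3=1, -3--2=-1, 2--3=5 -> [0, -3, 1, -1, 5]
Stage 5 (ABS): |0|=0, |-3|=3, |1|=1, |-1|=1, |5|=5 -> [0, 3, 1, 1, 5]
Output sum: 10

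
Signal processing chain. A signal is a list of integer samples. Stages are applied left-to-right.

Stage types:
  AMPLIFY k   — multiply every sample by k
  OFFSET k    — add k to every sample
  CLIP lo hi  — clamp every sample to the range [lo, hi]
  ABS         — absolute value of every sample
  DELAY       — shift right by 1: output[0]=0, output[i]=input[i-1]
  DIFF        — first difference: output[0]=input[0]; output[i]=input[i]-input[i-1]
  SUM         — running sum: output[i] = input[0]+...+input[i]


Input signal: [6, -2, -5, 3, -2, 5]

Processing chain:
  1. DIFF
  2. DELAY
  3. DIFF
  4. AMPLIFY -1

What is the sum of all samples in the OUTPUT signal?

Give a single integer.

Input: [6, -2, -5, 3, -2, 5]
Stage 1 (DIFF): s[0]=6, -2-6=-8, -5--2=-3, 3--5=8, -2-3=-5, 5--2=7 -> [6, -8, -3, 8, -5, 7]
Stage 2 (DELAY): [0, 6, -8, -3, 8, -5] = [0, 6, -8, -3, 8, -5] -> [0, 6, -8, -3, 8, -5]
Stage 3 (DIFF): s[0]=0, 6-0=6, -8-6=-14, -3--8=5, 8--3=11, -5-8=-13 -> [0, 6, -14, 5, 11, -13]
Stage 4 (AMPLIFY -1): 0*-1=0, 6*-1=-6, -14*-1=14, 5*-1=-5, 11*-1=-11, -13*-1=13 -> [0, -6, 14, -5, -11, 13]
Output sum: 5

Answer: 5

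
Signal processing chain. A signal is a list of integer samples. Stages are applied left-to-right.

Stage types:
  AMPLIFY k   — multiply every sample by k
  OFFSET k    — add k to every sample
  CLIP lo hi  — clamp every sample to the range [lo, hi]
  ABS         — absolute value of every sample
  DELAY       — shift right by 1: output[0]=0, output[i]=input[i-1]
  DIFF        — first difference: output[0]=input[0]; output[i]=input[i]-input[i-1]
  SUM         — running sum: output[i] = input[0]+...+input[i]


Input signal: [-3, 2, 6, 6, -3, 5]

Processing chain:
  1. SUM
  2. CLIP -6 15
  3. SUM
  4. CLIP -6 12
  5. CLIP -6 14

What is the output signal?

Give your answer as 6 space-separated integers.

Input: [-3, 2, 6, 6, -3, 5]
Stage 1 (SUM): sum[0..0]=-3, sum[0..1]=-1, sum[0..2]=5, sum[0..3]=11, sum[0..4]=8, sum[0..5]=13 -> [-3, -1, 5, 11, 8, 13]
Stage 2 (CLIP -6 15): clip(-3,-6,15)=-3, clip(-1,-6,15)=-1, clip(5,-6,15)=5, clip(11,-6,15)=11, clip(8,-6,15)=8, clip(13,-6,15)=13 -> [-3, -1, 5, 11, 8, 13]
Stage 3 (SUM): sum[0..0]=-3, sum[0..1]=-4, sum[0..2]=1, sum[0..3]=12, sum[0..4]=20, sum[0..5]=33 -> [-3, -4, 1, 12, 20, 33]
Stage 4 (CLIP -6 12): clip(-3,-6,12)=-3, clip(-4,-6,12)=-4, clip(1,-6,12)=1, clip(12,-6,12)=12, clip(20,-6,12)=12, clip(33,-6,12)=12 -> [-3, -4, 1, 12, 12, 12]
Stage 5 (CLIP -6 14): clip(-3,-6,14)=-3, clip(-4,-6,14)=-4, clip(1,-6,14)=1, clip(12,-6,14)=12, clip(12,-6,14)=12, clip(12,-6,14)=12 -> [-3, -4, 1, 12, 12, 12]

Answer: -3 -4 1 12 12 12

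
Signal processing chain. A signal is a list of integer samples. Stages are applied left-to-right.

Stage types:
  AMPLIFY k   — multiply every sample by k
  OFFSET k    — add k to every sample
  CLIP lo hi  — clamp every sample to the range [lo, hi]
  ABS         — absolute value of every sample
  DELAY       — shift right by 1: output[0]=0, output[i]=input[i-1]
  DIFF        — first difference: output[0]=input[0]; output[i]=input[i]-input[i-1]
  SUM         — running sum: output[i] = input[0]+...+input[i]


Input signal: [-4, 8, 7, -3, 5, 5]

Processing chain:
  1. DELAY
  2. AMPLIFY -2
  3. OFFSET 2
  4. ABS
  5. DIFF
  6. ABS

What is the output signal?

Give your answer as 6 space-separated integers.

Answer: 2 8 4 2 4 0

Derivation:
Input: [-4, 8, 7, -3, 5, 5]
Stage 1 (DELAY): [0, -4, 8, 7, -3, 5] = [0, -4, 8, 7, -3, 5] -> [0, -4, 8, 7, -3, 5]
Stage 2 (AMPLIFY -2): 0*-2=0, -4*-2=8, 8*-2=-16, 7*-2=-14, -3*-2=6, 5*-2=-10 -> [0, 8, -16, -14, 6, -10]
Stage 3 (OFFSET 2): 0+2=2, 8+2=10, -16+2=-14, -14+2=-12, 6+2=8, -10+2=-8 -> [2, 10, -14, -12, 8, -8]
Stage 4 (ABS): |2|=2, |10|=10, |-14|=14, |-12|=12, |8|=8, |-8|=8 -> [2, 10, 14, 12, 8, 8]
Stage 5 (DIFF): s[0]=2, 10-2=8, 14-10=4, 12-14=-2, 8-12=-4, 8-8=0 -> [2, 8, 4, -2, -4, 0]
Stage 6 (ABS): |2|=2, |8|=8, |4|=4, |-2|=2, |-4|=4, |0|=0 -> [2, 8, 4, 2, 4, 0]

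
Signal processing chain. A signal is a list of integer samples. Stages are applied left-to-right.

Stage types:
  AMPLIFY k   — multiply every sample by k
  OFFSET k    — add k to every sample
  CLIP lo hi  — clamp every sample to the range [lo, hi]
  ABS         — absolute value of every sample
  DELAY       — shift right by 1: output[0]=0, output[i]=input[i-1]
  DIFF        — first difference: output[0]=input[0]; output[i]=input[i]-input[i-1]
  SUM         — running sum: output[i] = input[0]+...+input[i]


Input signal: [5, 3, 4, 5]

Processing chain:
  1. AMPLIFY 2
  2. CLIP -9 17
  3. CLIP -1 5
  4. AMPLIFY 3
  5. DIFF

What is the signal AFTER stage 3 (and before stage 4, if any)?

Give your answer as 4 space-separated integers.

Answer: 5 5 5 5

Derivation:
Input: [5, 3, 4, 5]
Stage 1 (AMPLIFY 2): 5*2=10, 3*2=6, 4*2=8, 5*2=10 -> [10, 6, 8, 10]
Stage 2 (CLIP -9 17): clip(10,-9,17)=10, clip(6,-9,17)=6, clip(8,-9,17)=8, clip(10,-9,17)=10 -> [10, 6, 8, 10]
Stage 3 (CLIP -1 5): clip(10,-1,5)=5, clip(6,-1,5)=5, clip(8,-1,5)=5, clip(10,-1,5)=5 -> [5, 5, 5, 5]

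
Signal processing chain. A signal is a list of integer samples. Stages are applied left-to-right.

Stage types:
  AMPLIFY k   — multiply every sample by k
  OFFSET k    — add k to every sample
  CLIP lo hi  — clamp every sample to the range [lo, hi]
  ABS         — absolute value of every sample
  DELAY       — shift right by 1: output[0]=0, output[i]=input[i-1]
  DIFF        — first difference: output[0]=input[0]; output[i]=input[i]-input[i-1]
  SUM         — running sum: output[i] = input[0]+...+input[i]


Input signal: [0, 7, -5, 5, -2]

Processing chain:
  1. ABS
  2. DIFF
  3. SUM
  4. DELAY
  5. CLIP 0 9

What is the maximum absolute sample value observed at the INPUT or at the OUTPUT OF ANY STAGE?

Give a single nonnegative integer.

Input: [0, 7, -5, 5, -2] (max |s|=7)
Stage 1 (ABS): |0|=0, |7|=7, |-5|=5, |5|=5, |-2|=2 -> [0, 7, 5, 5, 2] (max |s|=7)
Stage 2 (DIFF): s[0]=0, 7-0=7, 5-7=-2, 5-5=0, 2-5=-3 -> [0, 7, -2, 0, -3] (max |s|=7)
Stage 3 (SUM): sum[0..0]=0, sum[0..1]=7, sum[0..2]=5, sum[0..3]=5, sum[0..4]=2 -> [0, 7, 5, 5, 2] (max |s|=7)
Stage 4 (DELAY): [0, 0, 7, 5, 5] = [0, 0, 7, 5, 5] -> [0, 0, 7, 5, 5] (max |s|=7)
Stage 5 (CLIP 0 9): clip(0,0,9)=0, clip(0,0,9)=0, clip(7,0,9)=7, clip(5,0,9)=5, clip(5,0,9)=5 -> [0, 0, 7, 5, 5] (max |s|=7)
Overall max amplitude: 7

Answer: 7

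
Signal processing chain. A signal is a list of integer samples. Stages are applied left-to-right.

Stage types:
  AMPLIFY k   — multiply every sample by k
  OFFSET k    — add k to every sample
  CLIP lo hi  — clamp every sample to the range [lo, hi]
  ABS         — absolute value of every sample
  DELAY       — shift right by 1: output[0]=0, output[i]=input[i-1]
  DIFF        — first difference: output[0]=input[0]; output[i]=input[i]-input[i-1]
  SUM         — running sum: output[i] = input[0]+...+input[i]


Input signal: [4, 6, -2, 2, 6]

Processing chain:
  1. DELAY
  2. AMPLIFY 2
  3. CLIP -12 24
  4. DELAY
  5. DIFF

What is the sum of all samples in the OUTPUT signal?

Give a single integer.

Answer: -4

Derivation:
Input: [4, 6, -2, 2, 6]
Stage 1 (DELAY): [0, 4, 6, -2, 2] = [0, 4, 6, -2, 2] -> [0, 4, 6, -2, 2]
Stage 2 (AMPLIFY 2): 0*2=0, 4*2=8, 6*2=12, -2*2=-4, 2*2=4 -> [0, 8, 12, -4, 4]
Stage 3 (CLIP -12 24): clip(0,-12,24)=0, clip(8,-12,24)=8, clip(12,-12,24)=12, clip(-4,-12,24)=-4, clip(4,-12,24)=4 -> [0, 8, 12, -4, 4]
Stage 4 (DELAY): [0, 0, 8, 12, -4] = [0, 0, 8, 12, -4] -> [0, 0, 8, 12, -4]
Stage 5 (DIFF): s[0]=0, 0-0=0, 8-0=8, 12-8=4, -4-12=-16 -> [0, 0, 8, 4, -16]
Output sum: -4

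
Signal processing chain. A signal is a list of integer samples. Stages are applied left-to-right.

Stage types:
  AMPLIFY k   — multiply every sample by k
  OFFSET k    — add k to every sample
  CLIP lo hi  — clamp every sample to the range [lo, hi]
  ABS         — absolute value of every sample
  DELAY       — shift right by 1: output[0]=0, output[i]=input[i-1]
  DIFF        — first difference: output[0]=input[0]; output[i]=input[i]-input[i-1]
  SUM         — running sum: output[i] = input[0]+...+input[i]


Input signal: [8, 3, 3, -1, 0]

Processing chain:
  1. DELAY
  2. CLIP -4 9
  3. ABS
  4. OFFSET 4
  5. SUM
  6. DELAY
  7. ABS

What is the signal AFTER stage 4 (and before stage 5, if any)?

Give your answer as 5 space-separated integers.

Answer: 4 12 7 7 5

Derivation:
Input: [8, 3, 3, -1, 0]
Stage 1 (DELAY): [0, 8, 3, 3, -1] = [0, 8, 3, 3, -1] -> [0, 8, 3, 3, -1]
Stage 2 (CLIP -4 9): clip(0,-4,9)=0, clip(8,-4,9)=8, clip(3,-4,9)=3, clip(3,-4,9)=3, clip(-1,-4,9)=-1 -> [0, 8, 3, 3, -1]
Stage 3 (ABS): |0|=0, |8|=8, |3|=3, |3|=3, |-1|=1 -> [0, 8, 3, 3, 1]
Stage 4 (OFFSET 4): 0+4=4, 8+4=12, 3+4=7, 3+4=7, 1+4=5 -> [4, 12, 7, 7, 5]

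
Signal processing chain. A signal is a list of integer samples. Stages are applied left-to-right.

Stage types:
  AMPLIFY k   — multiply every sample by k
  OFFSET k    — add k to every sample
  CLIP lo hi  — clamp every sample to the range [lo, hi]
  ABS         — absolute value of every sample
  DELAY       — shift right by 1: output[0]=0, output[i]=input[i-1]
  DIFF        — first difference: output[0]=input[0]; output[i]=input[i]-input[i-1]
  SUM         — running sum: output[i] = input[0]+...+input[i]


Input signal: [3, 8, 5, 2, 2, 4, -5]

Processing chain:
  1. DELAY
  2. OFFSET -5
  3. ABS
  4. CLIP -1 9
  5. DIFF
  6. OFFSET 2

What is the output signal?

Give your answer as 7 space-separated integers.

Answer: 7 -1 3 -1 5 2 0

Derivation:
Input: [3, 8, 5, 2, 2, 4, -5]
Stage 1 (DELAY): [0, 3, 8, 5, 2, 2, 4] = [0, 3, 8, 5, 2, 2, 4] -> [0, 3, 8, 5, 2, 2, 4]
Stage 2 (OFFSET -5): 0+-5=-5, 3+-5=-2, 8+-5=3, 5+-5=0, 2+-5=-3, 2+-5=-3, 4+-5=-1 -> [-5, -2, 3, 0, -3, -3, -1]
Stage 3 (ABS): |-5|=5, |-2|=2, |3|=3, |0|=0, |-3|=3, |-3|=3, |-1|=1 -> [5, 2, 3, 0, 3, 3, 1]
Stage 4 (CLIP -1 9): clip(5,-1,9)=5, clip(2,-1,9)=2, clip(3,-1,9)=3, clip(0,-1,9)=0, clip(3,-1,9)=3, clip(3,-1,9)=3, clip(1,-1,9)=1 -> [5, 2, 3, 0, 3, 3, 1]
Stage 5 (DIFF): s[0]=5, 2-5=-3, 3-2=1, 0-3=-3, 3-0=3, 3-3=0, 1-3=-2 -> [5, -3, 1, -3, 3, 0, -2]
Stage 6 (OFFSET 2): 5+2=7, -3+2=-1, 1+2=3, -3+2=-1, 3+2=5, 0+2=2, -2+2=0 -> [7, -1, 3, -1, 5, 2, 0]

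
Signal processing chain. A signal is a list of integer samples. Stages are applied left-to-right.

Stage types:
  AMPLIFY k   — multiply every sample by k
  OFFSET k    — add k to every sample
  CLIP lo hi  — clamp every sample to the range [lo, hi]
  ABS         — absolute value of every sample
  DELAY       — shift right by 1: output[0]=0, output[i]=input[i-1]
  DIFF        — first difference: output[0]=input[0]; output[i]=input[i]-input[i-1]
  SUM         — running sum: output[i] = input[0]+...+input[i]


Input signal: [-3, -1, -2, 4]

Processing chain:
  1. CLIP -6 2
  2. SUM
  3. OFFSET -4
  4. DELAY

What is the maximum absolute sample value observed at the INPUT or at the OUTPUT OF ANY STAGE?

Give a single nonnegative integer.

Input: [-3, -1, -2, 4] (max |s|=4)
Stage 1 (CLIP -6 2): clip(-3,-6,2)=-3, clip(-1,-6,2)=-1, clip(-2,-6,2)=-2, clip(4,-6,2)=2 -> [-3, -1, -2, 2] (max |s|=3)
Stage 2 (SUM): sum[0..0]=-3, sum[0..1]=-4, sum[0..2]=-6, sum[0..3]=-4 -> [-3, -4, -6, -4] (max |s|=6)
Stage 3 (OFFSET -4): -3+-4=-7, -4+-4=-8, -6+-4=-10, -4+-4=-8 -> [-7, -8, -10, -8] (max |s|=10)
Stage 4 (DELAY): [0, -7, -8, -10] = [0, -7, -8, -10] -> [0, -7, -8, -10] (max |s|=10)
Overall max amplitude: 10

Answer: 10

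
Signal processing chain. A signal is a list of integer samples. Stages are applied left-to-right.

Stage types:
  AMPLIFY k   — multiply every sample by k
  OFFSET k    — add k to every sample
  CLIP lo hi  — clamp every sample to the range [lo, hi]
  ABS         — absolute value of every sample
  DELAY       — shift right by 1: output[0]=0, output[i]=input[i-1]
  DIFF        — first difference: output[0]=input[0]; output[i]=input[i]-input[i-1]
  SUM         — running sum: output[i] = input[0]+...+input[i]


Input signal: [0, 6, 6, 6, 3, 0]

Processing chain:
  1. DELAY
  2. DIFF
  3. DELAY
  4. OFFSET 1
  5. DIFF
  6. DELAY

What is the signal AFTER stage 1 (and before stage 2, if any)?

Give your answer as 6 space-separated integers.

Input: [0, 6, 6, 6, 3, 0]
Stage 1 (DELAY): [0, 0, 6, 6, 6, 3] = [0, 0, 6, 6, 6, 3] -> [0, 0, 6, 6, 6, 3]

Answer: 0 0 6 6 6 3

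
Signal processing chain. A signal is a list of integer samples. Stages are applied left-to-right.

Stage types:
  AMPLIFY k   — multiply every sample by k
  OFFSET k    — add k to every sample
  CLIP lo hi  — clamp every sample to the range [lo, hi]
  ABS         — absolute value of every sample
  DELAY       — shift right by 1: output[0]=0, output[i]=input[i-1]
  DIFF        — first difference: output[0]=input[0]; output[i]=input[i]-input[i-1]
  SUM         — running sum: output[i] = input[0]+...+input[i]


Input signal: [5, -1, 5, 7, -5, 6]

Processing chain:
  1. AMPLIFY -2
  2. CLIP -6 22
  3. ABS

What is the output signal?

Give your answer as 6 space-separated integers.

Answer: 6 2 6 6 10 6

Derivation:
Input: [5, -1, 5, 7, -5, 6]
Stage 1 (AMPLIFY -2): 5*-2=-10, -1*-2=2, 5*-2=-10, 7*-2=-14, -5*-2=10, 6*-2=-12 -> [-10, 2, -10, -14, 10, -12]
Stage 2 (CLIP -6 22): clip(-10,-6,22)=-6, clip(2,-6,22)=2, clip(-10,-6,22)=-6, clip(-14,-6,22)=-6, clip(10,-6,22)=10, clip(-12,-6,22)=-6 -> [-6, 2, -6, -6, 10, -6]
Stage 3 (ABS): |-6|=6, |2|=2, |-6|=6, |-6|=6, |10|=10, |-6|=6 -> [6, 2, 6, 6, 10, 6]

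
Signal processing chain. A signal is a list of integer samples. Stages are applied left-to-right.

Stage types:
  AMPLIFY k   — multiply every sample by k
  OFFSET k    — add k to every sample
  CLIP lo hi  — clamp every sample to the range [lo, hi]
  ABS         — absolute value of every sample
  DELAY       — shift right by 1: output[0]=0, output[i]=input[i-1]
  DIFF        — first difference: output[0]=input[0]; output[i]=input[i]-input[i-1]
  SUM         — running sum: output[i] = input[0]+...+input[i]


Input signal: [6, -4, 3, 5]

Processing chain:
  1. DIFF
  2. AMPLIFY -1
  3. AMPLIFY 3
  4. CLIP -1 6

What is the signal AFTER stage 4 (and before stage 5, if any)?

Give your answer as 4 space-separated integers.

Input: [6, -4, 3, 5]
Stage 1 (DIFF): s[0]=6, -4-6=-10, 3--4=7, 5-3=2 -> [6, -10, 7, 2]
Stage 2 (AMPLIFY -1): 6*-1=-6, -10*-1=10, 7*-1=-7, 2*-1=-2 -> [-6, 10, -7, -2]
Stage 3 (AMPLIFY 3): -6*3=-18, 10*3=30, -7*3=-21, -2*3=-6 -> [-18, 30, -21, -6]
Stage 4 (CLIP -1 6): clip(-18,-1,6)=-1, clip(30,-1,6)=6, clip(-21,-1,6)=-1, clip(-6,-1,6)=-1 -> [-1, 6, -1, -1]

Answer: -1 6 -1 -1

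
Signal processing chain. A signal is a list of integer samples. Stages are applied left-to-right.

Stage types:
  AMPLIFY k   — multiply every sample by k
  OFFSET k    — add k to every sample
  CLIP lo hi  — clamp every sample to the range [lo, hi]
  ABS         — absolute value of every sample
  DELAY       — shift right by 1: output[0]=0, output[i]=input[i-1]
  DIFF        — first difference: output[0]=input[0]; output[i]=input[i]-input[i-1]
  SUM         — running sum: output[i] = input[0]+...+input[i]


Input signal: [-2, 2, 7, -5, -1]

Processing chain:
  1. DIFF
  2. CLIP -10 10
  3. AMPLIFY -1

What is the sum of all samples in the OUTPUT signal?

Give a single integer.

Answer: -1

Derivation:
Input: [-2, 2, 7, -5, -1]
Stage 1 (DIFF): s[0]=-2, 2--2=4, 7-2=5, -5-7=-12, -1--5=4 -> [-2, 4, 5, -12, 4]
Stage 2 (CLIP -10 10): clip(-2,-10,10)=-2, clip(4,-10,10)=4, clip(5,-10,10)=5, clip(-12,-10,10)=-10, clip(4,-10,10)=4 -> [-2, 4, 5, -10, 4]
Stage 3 (AMPLIFY -1): -2*-1=2, 4*-1=-4, 5*-1=-5, -10*-1=10, 4*-1=-4 -> [2, -4, -5, 10, -4]
Output sum: -1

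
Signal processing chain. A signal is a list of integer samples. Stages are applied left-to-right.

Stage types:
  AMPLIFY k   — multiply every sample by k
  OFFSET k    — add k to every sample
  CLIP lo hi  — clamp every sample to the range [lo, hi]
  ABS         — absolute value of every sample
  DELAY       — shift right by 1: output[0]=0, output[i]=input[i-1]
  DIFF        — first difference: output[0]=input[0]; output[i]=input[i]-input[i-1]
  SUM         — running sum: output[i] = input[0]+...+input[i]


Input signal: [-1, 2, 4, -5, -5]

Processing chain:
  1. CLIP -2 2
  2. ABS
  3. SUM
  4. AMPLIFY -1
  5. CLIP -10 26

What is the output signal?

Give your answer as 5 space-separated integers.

Input: [-1, 2, 4, -5, -5]
Stage 1 (CLIP -2 2): clip(-1,-2,2)=-1, clip(2,-2,2)=2, clip(4,-2,2)=2, clip(-5,-2,2)=-2, clip(-5,-2,2)=-2 -> [-1, 2, 2, -2, -2]
Stage 2 (ABS): |-1|=1, |2|=2, |2|=2, |-2|=2, |-2|=2 -> [1, 2, 2, 2, 2]
Stage 3 (SUM): sum[0..0]=1, sum[0..1]=3, sum[0..2]=5, sum[0..3]=7, sum[0..4]=9 -> [1, 3, 5, 7, 9]
Stage 4 (AMPLIFY -1): 1*-1=-1, 3*-1=-3, 5*-1=-5, 7*-1=-7, 9*-1=-9 -> [-1, -3, -5, -7, -9]
Stage 5 (CLIP -10 26): clip(-1,-10,26)=-1, clip(-3,-10,26)=-3, clip(-5,-10,26)=-5, clip(-7,-10,26)=-7, clip(-9,-10,26)=-9 -> [-1, -3, -5, -7, -9]

Answer: -1 -3 -5 -7 -9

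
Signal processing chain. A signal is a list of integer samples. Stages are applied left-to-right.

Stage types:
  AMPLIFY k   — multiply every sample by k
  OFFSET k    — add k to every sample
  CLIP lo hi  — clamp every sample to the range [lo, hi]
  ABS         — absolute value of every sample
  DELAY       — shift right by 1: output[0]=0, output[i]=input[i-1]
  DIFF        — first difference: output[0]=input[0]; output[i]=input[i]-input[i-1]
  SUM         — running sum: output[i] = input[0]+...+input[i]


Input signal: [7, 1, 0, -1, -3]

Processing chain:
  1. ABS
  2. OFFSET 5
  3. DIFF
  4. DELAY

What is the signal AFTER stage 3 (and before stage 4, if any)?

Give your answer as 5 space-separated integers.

Answer: 12 -6 -1 1 2

Derivation:
Input: [7, 1, 0, -1, -3]
Stage 1 (ABS): |7|=7, |1|=1, |0|=0, |-1|=1, |-3|=3 -> [7, 1, 0, 1, 3]
Stage 2 (OFFSET 5): 7+5=12, 1+5=6, 0+5=5, 1+5=6, 3+5=8 -> [12, 6, 5, 6, 8]
Stage 3 (DIFF): s[0]=12, 6-12=-6, 5-6=-1, 6-5=1, 8-6=2 -> [12, -6, -1, 1, 2]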